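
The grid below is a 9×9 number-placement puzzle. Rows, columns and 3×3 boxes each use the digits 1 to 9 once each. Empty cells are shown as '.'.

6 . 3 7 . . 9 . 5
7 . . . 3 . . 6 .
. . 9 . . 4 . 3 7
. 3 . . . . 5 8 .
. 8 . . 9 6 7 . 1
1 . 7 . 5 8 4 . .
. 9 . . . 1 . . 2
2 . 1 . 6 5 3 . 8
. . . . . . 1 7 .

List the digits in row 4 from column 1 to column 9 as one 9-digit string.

R1C6 = 2: row 1 has {3,5,6,7,9}; col 6 has {1,4,5,6,8}; box has {3,4,7} → only 2 remains.
R2C6 = 9: row 2 has {3,6,7}; col 6 has {1,2,4,5,6,8}; box has {2,3,4,7} → only 9 remains.
R2C9 = 4: row 2 has {3,6,7,9}; col 9 has {1,2,5,7,8}; box has {3,5,6,7,9} → only 4 remains.
R4C6 = 7: row 4 has {3,5,8}; col 6 has {1,2,4,5,6,8,9}; box has {5,6,8,9} → only 7 remains.
R5C8 = 2: row 5 has {1,6,7,8,9}; col 8 has {3,6,7,8}; box has {1,4,5,7,8} → only 2 remains.
R6C8 = 9: row 6 has {1,4,5,7,8}; col 8 has {2,3,6,7,8}; box has {1,2,4,5,7,8} → only 9 remains.
R7C7 = 6: row 7 has {1,2,9}; col 7 has {1,3,4,5,7,9}; box has {1,2,3,7,8} → only 6 remains.
R8C8 = 4: row 8 has {1,2,3,5,6,8}; col 8 has {2,3,6,7,8,9}; box has {1,2,3,6,7,8} → only 4 remains.
R9C6 = 3: row 9 has {1,7}; col 6 has {1,2,4,5,6,7,8,9}; box has {1,5,6} → only 3 remains.
R9C9 = 9: row 9 has {1,3,7}; col 9 has {1,2,4,5,7,8}; box has {1,2,3,4,6,7,8} → only 9 remains.
R1C8 = 1: row 1 has {2,3,5,6,7,9}; col 8 has {2,3,4,6,7,8,9}; box has {3,4,5,6,7,9} → only 1 remains.
R4C9 = 6: row 4 has {3,5,7,8}; col 9 has {1,2,4,5,7,8,9}; box has {1,2,4,5,7,8,9} → only 6 remains.
R6C9 = 3: row 6 has {1,4,5,7,8,9}; col 9 has {1,2,4,5,6,7,8,9}; box has {1,2,4,5,6,7,8,9} → only 3 remains.
R7C8 = 5: row 7 has {1,2,6,9}; col 8 has {1,2,3,4,6,7,8,9}; box has {1,2,3,4,6,7,8,9} → only 5 remains.
R8C2 = 7: row 8 has {1,2,3,4,5,6,8}; col 2 has {3,8,9}; box has {1,2,9} → only 7 remains.
R8C4 = 9: row 8 has {1,2,3,4,5,6,7,8}; col 4 has {7}; box has {1,3,5,6} → only 9 remains.
R1C2 = 4: row 1 has {1,2,3,5,6,7,9}; col 2 has {3,7,8,9}; box has {3,6,7,9} → only 4 remains.
R1C5 = 8: row 1 has {1,2,3,4,5,6,7,9}; col 5 has {3,5,6,9}; box has {2,3,4,7,9} → only 8 remains.
R3C5 = 1: row 3 has {3,4,7,9}; col 5 has {3,5,6,8,9}; box has {2,3,4,7,8,9} → only 1 remains.
R6C4 = 2: row 6 has {1,3,4,5,7,8,9}; col 4 has {7,9}; box has {5,6,7,8,9} → only 2 remains.
R2C4 = 5: row 2 has {3,4,6,7,9}; col 4 has {2,7,9}; box has {1,2,3,4,7,8,9} → only 5 remains.
R3C4 = 6: row 3 has {1,3,4,7,9}; col 4 has {2,5,7,9}; box has {1,2,3,4,5,7,8,9} → only 6 remains.
R4C5 = 4: row 4 has {3,5,6,7,8}; col 5 has {1,3,5,6,8,9}; box has {2,5,6,7,8,9} → only 4 remains.
R5C4 = 3: row 5 has {1,2,6,7,8,9}; col 4 has {2,5,6,7,9}; box has {2,4,5,6,7,8,9} → only 3 remains.
R6C2 = 6: row 6 has {1,2,3,4,5,7,8,9}; col 2 has {3,4,7,8,9}; box has {1,3,7,8} → only 6 remains.
R7C5 = 7: row 7 has {1,2,5,6,9}; col 5 has {1,3,4,5,6,8,9}; box has {1,3,5,6,9} → only 7 remains.
R9C2 = 5: row 9 has {1,3,7,9}; col 2 has {3,4,6,7,8,9}; box has {1,2,7,9} → only 5 remains.
R9C5 = 2: row 9 has {1,3,5,7,9}; col 5 has {1,3,4,5,6,7,8,9}; box has {1,3,5,6,7,9} → only 2 remains.
R3C2 = 2: row 3 has {1,3,4,6,7,9}; col 2 has {3,4,5,6,7,8,9}; box has {3,4,6,7,9} → only 2 remains.
R3C7 = 8: row 3 has {1,2,3,4,6,7,9}; col 7 has {1,3,4,5,6,7,9}; box has {1,3,4,5,6,7,9} → only 8 remains.
R4C1 = 9: row 4 has {3,4,5,6,7,8}; col 1 has {1,2,6,7}; box has {1,3,6,7,8} → only 9 remains.
R4C3 = 2: row 4 has {3,4,5,6,7,8,9}; col 3 has {1,3,7,9}; box has {1,3,6,7,8,9} → only 2 remains.
R4C4 = 1: row 4 has {2,3,4,5,6,7,8,9}; col 4 has {2,3,5,6,7,9}; box has {2,3,4,5,6,7,8,9} → only 1 remains.

932147586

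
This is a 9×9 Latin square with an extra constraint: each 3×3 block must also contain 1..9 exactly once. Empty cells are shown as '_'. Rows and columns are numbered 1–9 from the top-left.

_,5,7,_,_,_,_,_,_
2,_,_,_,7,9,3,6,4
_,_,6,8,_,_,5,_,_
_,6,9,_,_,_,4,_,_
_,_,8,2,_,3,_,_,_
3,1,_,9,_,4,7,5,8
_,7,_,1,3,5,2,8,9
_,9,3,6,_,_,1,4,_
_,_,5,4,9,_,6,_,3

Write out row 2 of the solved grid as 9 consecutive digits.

row 1, column 4 = 3: row 1 has {5,7}; col 4 has {1,2,4,6,8,9}; box has {7,8,9} → only 3 remains.
row 2, column 2 = 8: row 2 has {2,3,4,6,7,9}; col 2 has {1,5,6,7,9}; box has {2,5,6,7} → only 8 remains.
row 2, column 3 = 1: row 2 has {2,3,4,6,7,8,9}; col 3 has {3,5,6,7,8,9}; box has {2,5,6,7,8} → only 1 remains.
row 2, column 4 = 5: row 2 has {1,2,3,4,6,7,8,9}; col 4 has {1,2,3,4,6,8,9}; box has {3,7,8,9} → only 5 remains.

281579364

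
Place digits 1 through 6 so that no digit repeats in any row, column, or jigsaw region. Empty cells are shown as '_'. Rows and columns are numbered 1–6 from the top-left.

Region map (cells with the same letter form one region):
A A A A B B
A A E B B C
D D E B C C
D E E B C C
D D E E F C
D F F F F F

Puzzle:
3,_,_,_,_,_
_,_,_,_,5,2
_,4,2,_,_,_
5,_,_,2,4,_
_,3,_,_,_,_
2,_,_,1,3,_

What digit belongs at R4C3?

1

R1C2 = 2: in row 1, 2 can only go here (every other open cell in that row sees a 2).
R3C6 = 5: in row 3, 5 can only go here (every other open cell in that row sees a 5).
R3C4 = 3: in row 3, 3 can only go here (every other open cell in that row sees a 3).
R2C3 = 3: in row 2, 3 can only go here (every other open cell in that row sees a 3).
R4C6 = 3: in row 4, 3 can only go here (every other open cell in that row sees a 3).
R5C5 = 2: in row 5, 2 can only go here (every other open cell in that row sees a 2).
R2C1 = 4: in column 1, 4 can only go here (every other open cell in that column sees a 4).
R2C4 = 6: row 2 has {2,3,4,5}; col 4 has {1,2,3}; region has {2,3,5} → only 6 remains.
R1C4 = 5: row 1 has {2,3}; col 4 has {1,2,3,6}; region has {2,3,4} → only 5 remains.
R1C5 = 1: row 1 has {2,3,5}; col 5 has {2,3,4,5}; region has {2,3,5,6} → only 1 remains.
R1C6 = 4: row 1 has {1,2,3,5}; col 6 has {2,3,5}; region has {1,2,3,5,6} → only 4 remains.
R2C2 = 1: row 2 has {2,3,4,5,6}; col 2 has {2,3,4}; region has {2,3,4,5} → only 1 remains.
R3C5 = 6: row 3 has {2,3,4,5}; col 5 has {1,2,3,4,5}; region has {2,3,4,5} → only 6 remains.
R4C2 = 6: row 4 has {2,3,4,5}; col 2 has {1,2,3,4}; region has {2,3} → only 6 remains.
R4C3 = 1: row 4 has {2,3,4,5,6}; col 3 has {2,3}; region has {2,3,6} → only 1 remains.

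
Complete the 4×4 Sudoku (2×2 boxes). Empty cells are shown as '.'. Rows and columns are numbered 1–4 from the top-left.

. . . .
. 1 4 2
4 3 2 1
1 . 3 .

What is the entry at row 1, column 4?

3

row 1, column 3 = 1: row 1 has {}; col 3 has {2,3,4}; box has {2,4} → only 1 remains.
row 1, column 4 = 3: row 1 has {1}; col 4 has {1,2}; box has {1,2,4} → only 3 remains.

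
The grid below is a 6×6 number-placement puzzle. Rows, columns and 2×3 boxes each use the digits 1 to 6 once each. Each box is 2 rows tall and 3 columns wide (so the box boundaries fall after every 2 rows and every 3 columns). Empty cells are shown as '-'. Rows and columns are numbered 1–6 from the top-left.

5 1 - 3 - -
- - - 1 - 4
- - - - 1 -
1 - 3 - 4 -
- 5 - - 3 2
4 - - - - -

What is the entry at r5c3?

r1c6 = 6 (sole candidate).
r4c6 = 5 (sole candidate).
r5c1 = 6 (sole candidate).
r5c3 = 1: row 5 has {2,3,5,6}; col 3 has {3}; box has {4,5,6} → only 1 remains.

1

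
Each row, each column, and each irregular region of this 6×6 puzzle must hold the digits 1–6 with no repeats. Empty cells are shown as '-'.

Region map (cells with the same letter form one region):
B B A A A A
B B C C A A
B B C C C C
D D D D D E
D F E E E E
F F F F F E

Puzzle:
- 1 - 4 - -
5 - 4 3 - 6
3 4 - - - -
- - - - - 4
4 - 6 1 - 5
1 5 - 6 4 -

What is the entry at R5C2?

R2C2 = 2: row 2 has {3,4,5,6}; col 2 has {1,4,5}; region has {1,3,4,5} → only 2 remains.
R2C5 = 1: row 2 has {2,3,4,5,6}; col 5 has {4}; region has {4,6} → only 1 remains.
R5C2 = 3: row 5 has {1,4,5,6}; col 2 has {1,2,4,5}; region has {1,4,5,6} → only 3 remains.

3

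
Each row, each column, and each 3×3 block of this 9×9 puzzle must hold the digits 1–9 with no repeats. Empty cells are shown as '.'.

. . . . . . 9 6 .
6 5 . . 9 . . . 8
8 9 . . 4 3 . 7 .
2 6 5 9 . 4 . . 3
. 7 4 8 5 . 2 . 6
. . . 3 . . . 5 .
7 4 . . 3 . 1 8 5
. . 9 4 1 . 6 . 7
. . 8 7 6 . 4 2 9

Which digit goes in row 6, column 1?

row 2, column 7 = 3: row 2 has {5,6,8,9}; col 7 has {1,2,4,6,9}; box has {6,7,8,9} → only 3 remains.
row 3, column 7 = 5: row 3 has {3,4,7,8,9}; col 7 has {1,2,3,4,6,9}; box has {3,6,7,8,9} → only 5 remains.
row 4, column 5 = 7: row 4 has {2,3,4,5,6,9}; col 5 has {1,3,4,5,6,9}; box has {3,4,5,8,9} → only 7 remains.
row 4, column 7 = 8: row 4 has {2,3,4,5,6,7,9}; col 7 has {1,2,3,4,5,6,9}; box has {2,3,5,6} → only 8 remains.
row 4, column 8 = 1: row 4 has {2,3,4,5,6,7,8,9}; col 8 has {2,5,6,7,8}; box has {2,3,5,6,8} → only 1 remains.
row 5, column 6 = 1: row 5 has {2,4,5,6,7,8}; col 6 has {3,4}; box has {3,4,5,7,8,9} → only 1 remains.
row 5, column 8 = 9: row 5 has {1,2,4,5,6,7,8}; col 8 has {1,2,5,6,7,8}; box has {1,2,3,5,6,8} → only 9 remains.
row 6, column 3 = 1: row 6 has {3,5}; col 3 has {4,5,8,9}; box has {2,4,5,6,7} → only 1 remains.
row 6, column 5 = 2: row 6 has {1,3,5}; col 5 has {1,3,4,5,6,7,9}; box has {1,3,4,5,7,8,9} → only 2 remains.
row 6, column 6 = 6: row 6 has {1,2,3,5}; col 6 has {1,3,4}; box has {1,2,3,4,5,7,8,9} → only 6 remains.
row 6, column 7 = 7: row 6 has {1,2,3,5,6}; col 7 has {1,2,3,4,5,6,8,9}; box has {1,2,3,5,6,8,9} → only 7 remains.
row 6, column 9 = 4: row 6 has {1,2,3,5,6,7}; col 9 has {3,5,6,7,8,9}; box has {1,2,3,5,6,7,8,9} → only 4 remains.
row 7, column 4 = 2: row 7 has {1,3,4,5,7,8}; col 4 has {3,4,7,8,9}; box has {1,3,4,6,7} → only 2 remains.
row 7, column 6 = 9: row 7 has {1,2,3,4,5,7,8}; col 6 has {1,3,4,6}; box has {1,2,3,4,6,7} → only 9 remains.
row 8, column 8 = 3: row 8 has {1,4,6,7,9}; col 8 has {1,2,5,6,7,8,9}; box has {1,2,4,5,6,7,8,9} → only 3 remains.
row 9, column 6 = 5: row 9 has {2,4,6,7,8,9}; col 6 has {1,3,4,6,9}; box has {1,2,3,4,6,7,9} → only 5 remains.
row 1, column 5 = 8: row 1 has {6,9}; col 5 has {1,2,3,4,5,6,7,9}; box has {3,4,9} → only 8 remains.
row 2, column 4 = 1: row 2 has {3,5,6,8,9}; col 4 has {2,3,4,7,8,9}; box has {3,4,8,9} → only 1 remains.
row 2, column 8 = 4: row 2 has {1,3,5,6,8,9}; col 8 has {1,2,3,5,6,7,8,9}; box has {3,5,6,7,8,9} → only 4 remains.
row 3, column 3 = 2: row 3 has {3,4,5,7,8,9}; col 3 has {1,4,5,8,9}; box has {5,6,8,9} → only 2 remains.
row 3, column 4 = 6: row 3 has {2,3,4,5,7,8,9}; col 4 has {1,2,3,4,7,8,9}; box has {1,3,4,8,9} → only 6 remains.
row 3, column 9 = 1: row 3 has {2,3,4,5,6,7,8,9}; col 9 has {3,4,5,6,7,8,9}; box has {3,4,5,6,7,8,9} → only 1 remains.
row 5, column 1 = 3: row 5 has {1,2,4,5,6,7,8,9}; col 1 has {2,6,7,8}; box has {1,2,4,5,6,7} → only 3 remains.
row 6, column 1 = 9: row 6 has {1,2,3,4,5,6,7}; col 1 has {2,3,6,7,8}; box has {1,2,3,4,5,6,7} → only 9 remains.

9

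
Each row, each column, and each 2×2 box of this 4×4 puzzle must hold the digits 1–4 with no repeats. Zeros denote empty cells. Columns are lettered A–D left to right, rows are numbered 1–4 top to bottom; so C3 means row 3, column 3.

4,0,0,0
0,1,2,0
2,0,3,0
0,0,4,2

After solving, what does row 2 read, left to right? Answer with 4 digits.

3124

C1 = 1: row 1 has {4}; col 3 has {2,3,4}; box has {2} → only 1 remains.
D1 = 3: row 1 has {1,4}; col 4 has {2}; box has {1,2} → only 3 remains.
A2 = 3: row 2 has {1,2}; col 1 has {2,4}; box has {1,4} → only 3 remains.
D2 = 4: row 2 has {1,2,3}; col 4 has {2,3}; box has {1,2,3} → only 4 remains.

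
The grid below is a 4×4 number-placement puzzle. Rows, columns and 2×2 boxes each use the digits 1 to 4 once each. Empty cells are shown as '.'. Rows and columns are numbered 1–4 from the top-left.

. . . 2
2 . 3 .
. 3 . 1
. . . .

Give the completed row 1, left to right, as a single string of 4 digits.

3412

r2c4 = 4: row 2 has {2,3}; col 4 has {1,2}; box has {2,3} → only 4 remains.
r3c1 = 4: row 3 has {1,3}; col 1 has {2}; box has {3} → only 4 remains.
r3c3 = 2: row 3 has {1,3,4}; col 3 has {3}; box has {1} → only 2 remains.
r4c1 = 1: row 4 has {}; col 1 has {2,4}; box has {3,4} → only 1 remains.
r4c2 = 2: row 4 has {1}; col 2 has {3}; box has {1,3,4} → only 2 remains.
r4c3 = 4: row 4 has {1,2}; col 3 has {2,3}; box has {1,2} → only 4 remains.
r4c4 = 3: row 4 has {1,2,4}; col 4 has {1,2,4}; box has {1,2,4} → only 3 remains.
r1c1 = 3: row 1 has {2}; col 1 has {1,2,4}; box has {2} → only 3 remains.
r1c3 = 1: row 1 has {2,3}; col 3 has {2,3,4}; box has {2,3,4} → only 1 remains.
r2c2 = 1: row 2 has {2,3,4}; col 2 has {2,3}; box has {2,3} → only 1 remains.
r1c2 = 4: row 1 has {1,2,3}; col 2 has {1,2,3}; box has {1,2,3} → only 4 remains.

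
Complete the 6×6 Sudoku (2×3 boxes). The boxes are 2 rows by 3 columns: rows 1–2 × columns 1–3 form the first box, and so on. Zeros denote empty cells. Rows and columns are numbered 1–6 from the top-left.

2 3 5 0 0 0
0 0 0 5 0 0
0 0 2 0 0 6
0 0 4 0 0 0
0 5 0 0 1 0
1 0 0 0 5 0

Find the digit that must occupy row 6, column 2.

row 3, column 2 = 1 (sole candidate).
row 4, column 2 = 6 (sole candidate).
row 2, column 2 = 4 (sole candidate).
row 6, column 2 = 2: row 6 has {1,5}; col 2 has {1,3,4,5,6}; box has {1,5} → only 2 remains.

2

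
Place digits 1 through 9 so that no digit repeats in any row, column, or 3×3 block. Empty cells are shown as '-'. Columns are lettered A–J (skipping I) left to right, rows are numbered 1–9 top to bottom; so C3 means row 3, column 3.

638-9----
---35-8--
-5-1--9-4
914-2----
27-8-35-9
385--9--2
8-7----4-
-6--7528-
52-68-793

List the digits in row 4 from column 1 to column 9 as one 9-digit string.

G1 = 1 (sole candidate).
A3 = 7 (sole candidate).
C3 = 2 (sole candidate).
E3 = 6 (sole candidate).
F3 = 8 (sole candidate).
H3 = 3 (sole candidate).
C5 = 6 (sole candidate).
H5 = 1 (sole candidate).
B7 = 9 (sole candidate).
D7 = 2 (sole candidate).
F7 = 1 (sole candidate).
G7 = 6 (sole candidate).
J7 = 5 (sole candidate).
J8 = 1 (sole candidate).
C9 = 1 (sole candidate).
F9 = 4 (sole candidate).
J1 = 7 (sole candidate).
B2 = 4 (sole candidate).
C2 = 9 (sole candidate).
J2 = 6 (sole candidate).
G4 = 3: row 4 has {1,2,4,9}; col 7 has {1,2,5,6,7,8,9}; box has {1,2,5,9} → only 3 remains.
J4 = 8: row 4 has {1,2,3,4,9}; col 9 has {1,2,3,4,5,6,7,9}; box has {1,2,3,5,9} → only 8 remains.
E5 = 4 (sole candidate).
D6 = 7 (sole candidate).
E6 = 1 (sole candidate).
G6 = 4 (sole candidate).
H6 = 6 (sole candidate).
E7 = 3 (sole candidate).
A8 = 4 (sole candidate).
C8 = 3 (sole candidate).
D8 = 9 (sole candidate).
D1 = 4 (sole candidate).
F1 = 2 (sole candidate).
H1 = 5 (sole candidate).
A2 = 1 (sole candidate).
F2 = 7 (sole candidate).
H2 = 2 (sole candidate).
D4 = 5: row 4 has {1,2,3,4,8,9}; col 4 has {1,2,3,4,6,7,8,9}; box has {1,2,3,4,7,8,9} → only 5 remains.
F4 = 6: row 4 has {1,2,3,4,5,8,9}; col 6 has {1,2,3,4,5,7,8,9}; box has {1,2,3,4,5,7,8,9} → only 6 remains.
H4 = 7: row 4 has {1,2,3,4,5,6,8,9}; col 8 has {1,2,3,4,5,6,8,9}; box has {1,2,3,4,5,6,8,9} → only 7 remains.

914526378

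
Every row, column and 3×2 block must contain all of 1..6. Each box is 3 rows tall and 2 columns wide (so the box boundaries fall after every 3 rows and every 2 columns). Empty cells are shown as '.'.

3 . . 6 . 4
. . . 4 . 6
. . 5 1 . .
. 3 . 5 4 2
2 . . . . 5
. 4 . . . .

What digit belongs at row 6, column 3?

row 1, column 3 = 2: row 1 has {3,4,6}; col 3 has {5}; box has {1,4,5,6} → only 2 remains.
row 2, column 3 = 3: row 2 has {4,6}; col 3 has {2,5}; box has {1,2,4,5,6} → only 3 remains.
row 3, column 6 = 3: row 3 has {1,5}; col 6 has {2,4,5,6}; box has {4,6} → only 3 remains.
row 5, column 4 = 3: row 5 has {2,5}; col 4 has {1,4,5,6}; box has {5} → only 3 remains.
row 6, column 4 = 2: row 6 has {4}; col 4 has {1,3,4,5,6}; box has {3,5} → only 2 remains.
row 6, column 6 = 1: row 6 has {2,4}; col 6 has {2,3,4,5,6}; box has {2,4,5} → only 1 remains.
row 3, column 5 = 2: row 3 has {1,3,5}; col 5 has {4}; box has {3,4,6} → only 2 remains.
row 5, column 5 = 6: row 5 has {2,3,5}; col 5 has {2,4}; box has {1,2,4,5} → only 6 remains.
row 6, column 3 = 6: row 6 has {1,2,4}; col 3 has {2,3,5}; box has {2,3,5} → only 6 remains.

6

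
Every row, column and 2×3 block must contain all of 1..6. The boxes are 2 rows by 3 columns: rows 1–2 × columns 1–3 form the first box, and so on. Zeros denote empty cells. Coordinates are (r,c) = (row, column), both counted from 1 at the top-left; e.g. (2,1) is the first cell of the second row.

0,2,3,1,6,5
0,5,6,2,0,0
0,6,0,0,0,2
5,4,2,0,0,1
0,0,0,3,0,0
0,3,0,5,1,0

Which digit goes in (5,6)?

4

(1,1) = 4 (sole candidate).
(2,1) = 1 (sole candidate).
(3,1) = 3 (sole candidate).
(3,3) = 1 (sole candidate).
(3,4) = 4 (sole candidate).
(3,5) = 5 (sole candidate).
(4,4) = 6 (sole candidate).
(4,5) = 3 (sole candidate).
(5,2) = 1 (sole candidate).
(6,3) = 4 (sole candidate).
(6,6) = 6 (sole candidate).
(2,5) = 4 (sole candidate).
(2,6) = 3 (sole candidate).
(5,3) = 5 (sole candidate).
(5,5) = 2 (sole candidate).
(5,6) = 4: row 5 has {1,2,3,5}; col 6 has {1,2,3,5,6}; box has {1,2,3,5,6} → only 4 remains.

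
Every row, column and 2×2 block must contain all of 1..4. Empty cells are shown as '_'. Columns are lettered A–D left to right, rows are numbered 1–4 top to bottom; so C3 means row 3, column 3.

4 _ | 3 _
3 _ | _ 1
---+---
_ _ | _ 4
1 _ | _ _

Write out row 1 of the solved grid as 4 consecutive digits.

4132

D1 = 2: row 1 has {3,4}; col 4 has {1,4}; box has {1,3} → only 2 remains.
B2 = 2 (sole candidate).
C2 = 4 (sole candidate).
A3 = 2 (sole candidate).
B3 = 3 (sole candidate).
C3 = 1 (sole candidate).
B4 = 4 (sole candidate).
C4 = 2 (sole candidate).
D4 = 3 (sole candidate).
B1 = 1: row 1 has {2,3,4}; col 2 has {2,3,4}; box has {2,3,4} → only 1 remains.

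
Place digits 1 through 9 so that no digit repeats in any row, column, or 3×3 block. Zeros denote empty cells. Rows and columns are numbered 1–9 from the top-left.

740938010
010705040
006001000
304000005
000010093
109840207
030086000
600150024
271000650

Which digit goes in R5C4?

5

R1C7 = 5: row 1 has {1,3,4,7,8,9}; col 7 has {2,6}; box has {1,4} → only 5 remains.
R3C5 = 2: row 3 has {1,6}; col 5 has {1,3,4,5,8}; box has {1,3,5,7,8,9} → only 2 remains.
R6C6 = 3: row 6 has {1,2,4,7,8,9}; col 6 has {1,5,6,8}; box has {1,4,8} → only 3 remains.
R6C8 = 6: row 6 has {1,2,3,4,7,8,9}; col 8 has {1,2,4,5,9}; box has {2,3,5,7,9} → only 6 remains.
R7C3 = 5: row 7 has {3,6,8}; col 3 has {1,4,6,9}; box has {1,2,3,6,7} → only 5 remains.
R7C8 = 7: row 7 has {3,5,6,8}; col 8 has {1,2,4,5,6,9}; box has {2,4,5,6} → only 7 remains.
R8C3 = 8: row 8 has {1,2,4,5,6}; col 3 has {1,4,5,6,9}; box has {1,2,3,5,6,7} → only 8 remains.
R9C5 = 9: row 9 has {1,2,5,6,7}; col 5 has {1,2,3,4,5,8}; box has {1,5,6,8} → only 9 remains.
R9C6 = 4: row 9 has {1,2,5,6,7,9}; col 6 has {1,3,5,6,8}; box has {1,5,6,8,9} → only 4 remains.
R9C9 = 8: row 9 has {1,2,4,5,6,7,9}; col 9 has {3,4,5,7}; box has {2,4,5,6,7} → only 8 remains.
R1C3 = 2: row 1 has {1,3,4,5,7,8,9}; col 3 has {1,4,5,6,8,9}; box has {1,4,6,7} → only 2 remains.
R1C9 = 6: row 1 has {1,2,3,4,5,7,8,9}; col 9 has {3,4,5,7,8}; box has {1,4,5} → only 6 remains.
R2C3 = 3: row 2 has {1,4,5,7}; col 3 has {1,2,4,5,6,8,9}; box has {1,2,4,6,7} → only 3 remains.
R2C5 = 6: row 2 has {1,3,4,5,7}; col 5 has {1,2,3,4,5,8,9}; box has {1,2,3,5,7,8,9} → only 6 remains.
R3C4 = 4: row 3 has {1,2,6}; col 4 has {1,7,8,9}; box has {1,2,3,5,6,7,8,9} → only 4 remains.
R3C9 = 9: row 3 has {1,2,4,6}; col 9 has {3,4,5,6,7,8}; box has {1,4,5,6} → only 9 remains.
R4C5 = 7: row 4 has {3,4,5}; col 5 has {1,2,3,4,5,6,8,9}; box has {1,3,4,8} → only 7 remains.
R4C8 = 8: row 4 has {3,4,5,7}; col 8 has {1,2,4,5,6,7,9}; box has {2,3,5,6,7,9} → only 8 remains.
R5C3 = 7: row 5 has {1,3,9}; col 3 has {1,2,3,4,5,6,8,9}; box has {1,3,4,9} → only 7 remains.
R5C6 = 2: row 5 has {1,3,7,9}; col 6 has {1,3,4,5,6,8}; box has {1,3,4,7,8} → only 2 remains.
R5C7 = 4: row 5 has {1,2,3,7,9}; col 7 has {2,5,6}; box has {2,3,5,6,7,8,9} → only 4 remains.
R6C2 = 5: row 6 has {1,2,3,4,6,7,8,9}; col 2 has {1,3,4,7}; box has {1,3,4,7,9} → only 5 remains.
R7C4 = 2: row 7 has {3,5,6,7,8}; col 4 has {1,4,7,8,9}; box has {1,4,5,6,8,9} → only 2 remains.
R7C9 = 1: row 7 has {2,3,5,6,7,8}; col 9 has {3,4,5,6,7,8,9}; box has {2,4,5,6,7,8} → only 1 remains.
R8C2 = 9: row 8 has {1,2,4,5,6,8}; col 2 has {1,3,4,5,7}; box has {1,2,3,5,6,7,8} → only 9 remains.
R8C6 = 7: row 8 has {1,2,4,5,6,8,9}; col 6 has {1,2,3,4,5,6,8}; box has {1,2,4,5,6,8,9} → only 7 remains.
R8C7 = 3: row 8 has {1,2,4,5,6,7,8,9}; col 7 has {2,4,5,6}; box has {1,2,4,5,6,7,8} → only 3 remains.
R9C4 = 3: row 9 has {1,2,4,5,6,7,8,9}; col 4 has {1,2,4,7,8,9}; box has {1,2,4,5,6,7,8,9} → only 3 remains.
R2C7 = 8: row 2 has {1,3,4,5,6,7}; col 7 has {2,3,4,5,6}; box has {1,4,5,6,9} → only 8 remains.
R2C9 = 2: row 2 has {1,3,4,5,6,7,8}; col 9 has {1,3,4,5,6,7,8,9}; box has {1,4,5,6,8,9} → only 2 remains.
R3C2 = 8: row 3 has {1,2,4,6,9}; col 2 has {1,3,4,5,7,9}; box has {1,2,3,4,6,7} → only 8 remains.
R3C7 = 7: row 3 has {1,2,4,6,8,9}; col 7 has {2,3,4,5,6,8}; box has {1,2,4,5,6,8,9} → only 7 remains.
R3C8 = 3: row 3 has {1,2,4,6,7,8,9}; col 8 has {1,2,4,5,6,7,8,9}; box has {1,2,4,5,6,7,8,9} → only 3 remains.
R4C4 = 6: row 4 has {3,4,5,7,8}; col 4 has {1,2,3,4,7,8,9}; box has {1,2,3,4,7,8} → only 6 remains.
R4C6 = 9: row 4 has {3,4,5,6,7,8}; col 6 has {1,2,3,4,5,6,7,8}; box has {1,2,3,4,6,7,8} → only 9 remains.
R4C7 = 1: row 4 has {3,4,5,6,7,8,9}; col 7 has {2,3,4,5,6,7,8}; box has {2,3,4,5,6,7,8,9} → only 1 remains.
R5C1 = 8: row 5 has {1,2,3,4,7,9}; col 1 has {1,2,3,6,7}; box has {1,3,4,5,7,9} → only 8 remains.
R5C2 = 6: row 5 has {1,2,3,4,7,8,9}; col 2 has {1,3,4,5,7,8,9}; box has {1,3,4,5,7,8,9} → only 6 remains.
R5C4 = 5: row 5 has {1,2,3,4,6,7,8,9}; col 4 has {1,2,3,4,6,7,8,9}; box has {1,2,3,4,6,7,8,9} → only 5 remains.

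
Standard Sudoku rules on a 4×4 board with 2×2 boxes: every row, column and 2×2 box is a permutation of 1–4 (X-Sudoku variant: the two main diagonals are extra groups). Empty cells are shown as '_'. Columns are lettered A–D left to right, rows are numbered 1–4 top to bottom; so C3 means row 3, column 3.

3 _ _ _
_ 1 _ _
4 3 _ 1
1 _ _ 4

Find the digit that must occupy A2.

D1 = 2 (sole candidate).
A2 = 2: row 2 has {1}; col 1 has {1,3,4}; box has {1,3} → only 2 remains.

2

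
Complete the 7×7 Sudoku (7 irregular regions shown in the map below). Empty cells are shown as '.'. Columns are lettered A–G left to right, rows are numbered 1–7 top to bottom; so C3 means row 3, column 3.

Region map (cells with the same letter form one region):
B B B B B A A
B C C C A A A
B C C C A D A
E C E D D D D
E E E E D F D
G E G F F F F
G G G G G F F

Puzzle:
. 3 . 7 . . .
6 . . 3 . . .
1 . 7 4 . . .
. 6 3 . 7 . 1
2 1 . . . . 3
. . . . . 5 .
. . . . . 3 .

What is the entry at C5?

4

F1 = 1 (hidden single in row 1).
G1 = 6 (hidden single in row 1).
C2 = 1 (hidden single in row 2).
E3 = 3 (hidden single in row 3).
F3 = 6 (hidden single in row 3).
F5 = 7 (hidden single in row 5).
G2 = 7 (hidden single in row 2).
A6 = 3 (hidden single in row 6).
B6 = 7 (hidden single in row 6).
A7 = 7 (hidden single in row 7).
B7 = 4 (hidden single in column 2).
G7 = 2 (sole candidate).
G3 = 5 (sole candidate).
G6 = 4 (sole candidate).
B3 = 2 (sole candidate).
B2 = 5 (sole candidate).
C6 = 2 (hidden single in row 6).
E1 = 2 (hidden single in row 1).
E2 = 4 (sole candidate).
F2 = 2 (sole candidate).
F4 = 4 (sole candidate).
E5 = 5 (sole candidate).
A4 = 5 (sole candidate).
D4 = 2 (sole candidate).
D5 = 6 (sole candidate).
D6 = 1 (sole candidate).
E6 = 6 (sole candidate).
D7 = 5 (sole candidate).
E7 = 1 (sole candidate).
A1 = 4 (sole candidate).
C1 = 5 (sole candidate).
C5 = 4: row 5 has {1,2,3,5,6,7}; col 3 has {1,2,3,5,7}; region has {1,2,3,5,6,7} → only 4 remains.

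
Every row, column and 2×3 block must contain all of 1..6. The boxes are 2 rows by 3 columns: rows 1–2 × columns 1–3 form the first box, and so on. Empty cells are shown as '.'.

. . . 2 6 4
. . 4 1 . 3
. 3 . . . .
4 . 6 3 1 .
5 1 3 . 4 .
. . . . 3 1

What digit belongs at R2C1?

R1C2 = 5: row 1 has {2,4,6}; col 2 has {1,3}; box has {4} → only 5 remains.
R1C3 = 1: row 1 has {2,4,5,6}; col 3 has {3,4,6}; box has {4,5} → only 1 remains.
R2C5 = 5: row 2 has {1,3,4}; col 5 has {1,3,4,6}; box has {1,2,3,4,6} → only 5 remains.
R3C5 = 2: row 3 has {3}; col 5 has {1,3,4,5,6}; box has {1,3} → only 2 remains.
R4C2 = 2: row 4 has {1,3,4,6}; col 2 has {1,3,5}; box has {3,4,6} → only 2 remains.
R4C6 = 5: row 4 has {1,2,3,4,6}; col 6 has {1,3,4}; box has {1,2,3} → only 5 remains.
R5C4 = 6: row 5 has {1,3,4,5}; col 4 has {1,2,3}; box has {1,3,4} → only 6 remains.
R5C6 = 2: row 5 has {1,3,4,5,6}; col 6 has {1,3,4,5}; box has {1,3,4,6} → only 2 remains.
R6C3 = 2: row 6 has {1,3}; col 3 has {1,3,4,6}; box has {1,3,5} → only 2 remains.
R6C4 = 5: row 6 has {1,2,3}; col 4 has {1,2,3,6}; box has {1,2,3,4,6} → only 5 remains.
R1C1 = 3: row 1 has {1,2,4,5,6}; col 1 has {4,5}; box has {1,4,5} → only 3 remains.
R2C2 = 6: row 2 has {1,3,4,5}; col 2 has {1,2,3,5}; box has {1,3,4,5} → only 6 remains.
R3C1 = 1: row 3 has {2,3}; col 1 has {3,4,5}; box has {2,3,4,6} → only 1 remains.
R3C3 = 5: row 3 has {1,2,3}; col 3 has {1,2,3,4,6}; box has {1,2,3,4,6} → only 5 remains.
R3C4 = 4: row 3 has {1,2,3,5}; col 4 has {1,2,3,5,6}; box has {1,2,3,5} → only 4 remains.
R3C6 = 6: row 3 has {1,2,3,4,5}; col 6 has {1,2,3,4,5}; box has {1,2,3,4,5} → only 6 remains.
R6C1 = 6: row 6 has {1,2,3,5}; col 1 has {1,3,4,5}; box has {1,2,3,5} → only 6 remains.
R6C2 = 4: row 6 has {1,2,3,5,6}; col 2 has {1,2,3,5,6}; box has {1,2,3,5,6} → only 4 remains.
R2C1 = 2: row 2 has {1,3,4,5,6}; col 1 has {1,3,4,5,6}; box has {1,3,4,5,6} → only 2 remains.

2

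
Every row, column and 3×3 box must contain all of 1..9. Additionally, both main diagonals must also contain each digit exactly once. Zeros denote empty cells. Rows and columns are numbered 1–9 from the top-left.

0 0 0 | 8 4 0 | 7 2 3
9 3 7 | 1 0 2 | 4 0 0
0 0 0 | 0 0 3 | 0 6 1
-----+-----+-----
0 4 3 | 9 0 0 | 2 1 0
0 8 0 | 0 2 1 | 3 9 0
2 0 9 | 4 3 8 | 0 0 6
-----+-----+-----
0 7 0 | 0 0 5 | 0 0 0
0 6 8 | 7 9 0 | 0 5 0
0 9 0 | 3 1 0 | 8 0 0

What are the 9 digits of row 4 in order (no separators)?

r2c8 = 8: row 2 has {1,2,3,4,7,9}; col 8 has {1,2,5,6,9}; box has {1,2,3,4,6,7}; anti-diagonal has {2,3,4,6} → only 8 remains.
r2c9 = 5: row 2 has {1,2,3,4,7,8,9}; col 9 has {1,3,6}; box has {1,2,3,4,6,7,8} → only 5 remains.
r3c3 = 4: row 3 has {1,3,6}; col 3 has {3,7,8,9}; box has {3,7,9}; main diagonal has {2,3,5,8,9} → only 4 remains.
r3c4 = 5: row 3 has {1,3,4,6}; col 4 has {1,3,4,7,8,9}; box has {1,2,3,4,8} → only 5 remains.
r3c5 = 7: row 3 has {1,3,4,5,6}; col 5 has {1,2,3,4,9}; box has {1,2,3,4,5,8} → only 7 remains.
r3c7 = 9: row 3 has {1,3,4,5,6,7}; col 7 has {2,3,4,7,8}; box has {1,2,3,4,5,6,7,8}; anti-diagonal has {2,3,4,6,8} → only 9 remains.
r4c6 = 7: row 4 has {1,2,3,4,9}; col 6 has {1,2,3,5,8}; box has {1,2,3,4,8,9}; anti-diagonal has {2,3,4,6,8,9} → only 7 remains.
r4c9 = 8: row 4 has {1,2,3,4,7,9}; col 9 has {1,3,5,6}; box has {1,2,3,6,9} → only 8 remains.
r5c4 = 6: row 5 has {1,2,3,8,9}; col 4 has {1,3,4,5,7,8,9}; box has {1,2,3,4,7,8,9} → only 6 remains.
r6c7 = 5: row 6 has {2,3,4,6,8,9}; col 7 has {2,3,4,7,8,9}; box has {1,2,3,6,8,9} → only 5 remains.
r6c8 = 7: row 6 has {2,3,4,5,6,8,9}; col 8 has {1,2,5,6,8,9}; box has {1,2,3,5,6,8,9} → only 7 remains.
r7c3 = 1: row 7 has {5,7}; col 3 has {3,4,7,8,9}; box has {6,7,8,9}; anti-diagonal has {2,3,4,6,7,8,9} → only 1 remains.
r7c4 = 2: row 7 has {1,5,7}; col 4 has {1,3,4,5,6,7,8,9}; box has {1,3,5,7,9} → only 2 remains.
r7c7 = 6: row 7 has {1,2,5,7}; col 7 has {2,3,4,5,7,8,9}; box has {5,8}; main diagonal has {2,3,4,5,8,9} → only 6 remains.
r8c6 = 4: row 8 has {5,6,7,8,9}; col 6 has {1,2,3,5,7,8}; box has {1,2,3,5,7,9} → only 4 remains.
r8c7 = 1: row 8 has {4,5,6,7,8,9}; col 7 has {2,3,4,5,6,7,8,9}; box has {5,6,8} → only 1 remains.
r8c9 = 2: row 8 has {1,4,5,6,7,8,9}; col 9 has {1,3,5,6,8}; box has {1,5,6,8} → only 2 remains.
r9c1 = 5: row 9 has {1,3,8,9}; col 1 has {2,9}; box has {1,6,7,8,9}; anti-diagonal has {1,2,3,4,6,7,8,9} → only 5 remains.
r9c3 = 2: row 9 has {1,3,5,8,9}; col 3 has {1,3,4,7,8,9}; box has {1,5,6,7,8,9} → only 2 remains.
r9c6 = 6: row 9 has {1,2,3,5,8,9}; col 6 has {1,2,3,4,5,7,8}; box has {1,2,3,4,5,7,9} → only 6 remains.
r9c8 = 4: row 9 has {1,2,3,5,6,8,9}; col 8 has {1,2,5,6,7,8,9}; box has {1,2,5,6,8} → only 4 remains.
r9c9 = 7: row 9 has {1,2,3,4,5,6,8,9}; col 9 has {1,2,3,5,6,8}; box has {1,2,4,5,6,8}; main diagonal has {2,3,4,5,6,8,9} → only 7 remains.
r1c1 = 1: row 1 has {2,3,4,7,8}; col 1 has {2,5,9}; box has {3,4,7,9}; main diagonal has {2,3,4,5,6,7,8,9} → only 1 remains.
r1c2 = 5: row 1 has {1,2,3,4,7,8}; col 2 has {3,4,6,7,8,9}; box has {1,3,4,7,9} → only 5 remains.
r1c3 = 6: row 1 has {1,2,3,4,5,7,8}; col 3 has {1,2,3,4,7,8,9}; box has {1,3,4,5,7,9} → only 6 remains.
r1c6 = 9: row 1 has {1,2,3,4,5,6,7,8}; col 6 has {1,2,3,4,5,6,7,8}; box has {1,2,3,4,5,7,8} → only 9 remains.
r2c5 = 6: row 2 has {1,2,3,4,5,7,8,9}; col 5 has {1,2,3,4,7,9}; box has {1,2,3,4,5,7,8,9} → only 6 remains.
r3c1 = 8: row 3 has {1,3,4,5,6,7,9}; col 1 has {1,2,5,9}; box has {1,3,4,5,6,7,9} → only 8 remains.
r3c2 = 2: row 3 has {1,3,4,5,6,7,8,9}; col 2 has {3,4,5,6,7,8,9}; box has {1,3,4,5,6,7,8,9} → only 2 remains.
r4c1 = 6: row 4 has {1,2,3,4,7,8,9}; col 1 has {1,2,5,8,9}; box has {2,3,4,8,9} → only 6 remains.
r4c5 = 5: row 4 has {1,2,3,4,6,7,8,9}; col 5 has {1,2,3,4,6,7,9}; box has {1,2,3,4,6,7,8,9} → only 5 remains.

643957218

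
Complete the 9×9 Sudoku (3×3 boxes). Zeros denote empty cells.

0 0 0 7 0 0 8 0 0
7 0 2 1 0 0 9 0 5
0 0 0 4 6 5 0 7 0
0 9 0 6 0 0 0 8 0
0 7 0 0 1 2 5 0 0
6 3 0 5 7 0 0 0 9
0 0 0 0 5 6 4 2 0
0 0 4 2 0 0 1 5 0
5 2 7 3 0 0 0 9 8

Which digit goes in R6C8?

4

R5C3 = 8: row 5 has {1,2,5,7}; col 3 has {2,4,7}; box has {3,6,7,9} → only 8 remains.
R5C4 = 9: row 5 has {1,2,5,7,8}; col 4 has {1,2,3,4,5,6,7}; box has {1,2,5,6,7} → only 9 remains.
R6C3 = 1: row 6 has {3,5,6,7,9}; col 3 has {2,4,7,8}; box has {3,6,7,8,9} → only 1 remains.
R6C7 = 2: row 6 has {1,3,5,6,7,9}; col 7 has {1,4,5,8,9}; box has {5,8,9} → only 2 remains.
R6C8 = 4: row 6 has {1,2,3,5,6,7,9}; col 8 has {2,5,7,8,9}; box has {2,5,8,9} → only 4 remains.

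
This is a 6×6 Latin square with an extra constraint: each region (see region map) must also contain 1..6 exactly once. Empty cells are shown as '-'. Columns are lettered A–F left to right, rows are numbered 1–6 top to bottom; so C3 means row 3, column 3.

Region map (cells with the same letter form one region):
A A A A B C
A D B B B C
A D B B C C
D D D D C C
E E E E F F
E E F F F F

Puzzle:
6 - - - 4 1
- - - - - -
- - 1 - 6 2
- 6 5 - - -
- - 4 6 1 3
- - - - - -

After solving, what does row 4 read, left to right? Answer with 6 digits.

E4 = 3: row 4 has {5,6}; col 5 has {1,4,6}; region has {1,2,6} → only 3 remains.
F4 = 4: row 4 has {3,5,6}; col 6 has {1,2,3}; region has {1,2,3,6} → only 4 remains.
F2 = 5: row 2 has {}; col 6 has {1,2,3,4}; region has {1,2,3,4,6} → only 5 remains.
F6 = 6: row 6 has {}; col 6 has {1,2,3,4,5}; region has {1,3} → only 6 remains.
E2 = 2: row 2 has {5}; col 5 has {1,3,4,6}; region has {1,4} → only 2 remains.
C6 = 2: row 6 has {6}; col 3 has {1,4,5}; region has {1,3,6} → only 2 remains.
E6 = 5: row 6 has {2,6}; col 5 has {1,2,3,4,6}; region has {1,2,3,6} → only 5 remains.
C1 = 3: row 1 has {1,4,6}; col 3 has {1,2,4,5}; region has {6} → only 3 remains.
C2 = 6: row 2 has {2,5}; col 3 has {1,2,3,4,5}; region has {1,2,4} → only 6 remains.
D2 = 3: row 2 has {2,5,6}; col 4 has {6}; region has {1,2,4,6} → only 3 remains.
D3 = 5: row 3 has {1,2,6}; col 4 has {3,6}; region has {1,2,3,4,6} → only 5 remains.
D6 = 4: row 6 has {2,5,6}; col 4 has {3,5,6}; region has {1,2,3,5,6} → only 4 remains.
D1 = 2: row 1 has {1,3,4,6}; col 4 has {3,4,5,6}; region has {3,6} → only 2 remains.
A3 = 4: row 3 has {1,2,5,6}; col 1 has {6}; region has {2,3,6} → only 4 remains.
B3 = 3: row 3 has {1,2,4,5,6}; col 2 has {6}; region has {5,6} → only 3 remains.
D4 = 1: row 4 has {3,4,5,6}; col 4 has {2,3,4,5,6}; region has {3,5,6} → only 1 remains.
B6 = 1: row 6 has {2,4,5,6}; col 2 has {3,6}; region has {4,6} → only 1 remains.
B1 = 5: row 1 has {1,2,3,4,6}; col 2 has {1,3,6}; region has {2,3,4,6} → only 5 remains.
A2 = 1: row 2 has {2,3,5,6}; col 1 has {4,6}; region has {2,3,4,5,6} → only 1 remains.
B2 = 4: row 2 has {1,2,3,5,6}; col 2 has {1,3,5,6}; region has {1,3,5,6} → only 4 remains.
A4 = 2: row 4 has {1,3,4,5,6}; col 1 has {1,4,6}; region has {1,3,4,5,6} → only 2 remains.

265134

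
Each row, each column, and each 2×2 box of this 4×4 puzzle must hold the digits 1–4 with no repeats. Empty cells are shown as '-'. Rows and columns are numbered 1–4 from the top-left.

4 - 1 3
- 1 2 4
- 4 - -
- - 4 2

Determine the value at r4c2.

r1c2 = 2: row 1 has {1,3,4}; col 2 has {1,4}; box has {1,4} → only 2 remains.
r2c1 = 3: row 2 has {1,2,4}; col 1 has {4}; box has {1,2,4} → only 3 remains.
r3c3 = 3: row 3 has {4}; col 3 has {1,2,4}; box has {2,4} → only 3 remains.
r3c4 = 1: row 3 has {3,4}; col 4 has {2,3,4}; box has {2,3,4} → only 1 remains.
r4c1 = 1: row 4 has {2,4}; col 1 has {3,4}; box has {4} → only 1 remains.
r4c2 = 3: row 4 has {1,2,4}; col 2 has {1,2,4}; box has {1,4} → only 3 remains.

3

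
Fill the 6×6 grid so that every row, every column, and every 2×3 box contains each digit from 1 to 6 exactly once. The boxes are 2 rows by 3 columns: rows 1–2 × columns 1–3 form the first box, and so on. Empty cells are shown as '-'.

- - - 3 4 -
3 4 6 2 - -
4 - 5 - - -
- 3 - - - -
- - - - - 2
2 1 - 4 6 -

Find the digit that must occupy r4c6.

4

r6c3 = 3 (sole candidate).
r6c6 = 5 (sole candidate).
r2c6 = 1 (sole candidate).
r5c3 = 4 (sole candidate).
r5c4 = 1 (sole candidate).
r5c5 = 3 (sole candidate).
r1c6 = 6 (sole candidate).
r2c5 = 5 (sole candidate).
r3c4 = 6 (sole candidate).
r3c6 = 3 (sole candidate).
r4c4 = 5 (sole candidate).
r4c6 = 4: row 4 has {3,5}; col 6 has {1,2,3,5,6}; box has {3,5,6} → only 4 remains.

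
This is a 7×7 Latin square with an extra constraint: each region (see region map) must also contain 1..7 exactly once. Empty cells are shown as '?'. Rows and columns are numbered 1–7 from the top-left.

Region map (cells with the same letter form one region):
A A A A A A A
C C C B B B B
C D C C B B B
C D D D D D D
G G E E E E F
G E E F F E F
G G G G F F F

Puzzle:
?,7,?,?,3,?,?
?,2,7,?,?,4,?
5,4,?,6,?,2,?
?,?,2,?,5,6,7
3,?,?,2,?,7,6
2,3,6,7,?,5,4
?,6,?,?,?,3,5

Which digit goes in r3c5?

7

r1c6 = 1 (sole candidate).
r1c7 = 2 (sole candidate).
r2c1 = 1 (sole candidate).
r2c5 = 6 (sole candidate).
r2c7 = 3 (sole candidate).
r3c3 = 3 (sole candidate).
r3c7 = 1 (sole candidate).
r4c1 = 4 (sole candidate).
r4c2 = 1 (sole candidate).
r4c4 = 3 (sole candidate).
r5c2 = 5 (sole candidate).
r6c5 = 1 (sole candidate).
r7c1 = 7 (sole candidate).
r7c5 = 2 (sole candidate).
r1c1 = 6 (sole candidate).
r2c4 = 5 (sole candidate).
r3c5 = 7: row 3 has {1,2,3,4,5,6}; col 5 has {1,2,3,5,6}; region has {1,2,3,4,5,6} → only 7 remains.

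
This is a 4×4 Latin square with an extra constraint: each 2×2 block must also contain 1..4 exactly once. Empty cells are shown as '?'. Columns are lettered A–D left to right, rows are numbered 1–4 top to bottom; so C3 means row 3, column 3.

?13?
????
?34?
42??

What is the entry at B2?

4

A1 = 2: row 1 has {1,3}; col 1 has {4}; box has {1} → only 2 remains.
D1 = 4: row 1 has {1,2,3}; col 4 has {}; box has {3} → only 4 remains.
A2 = 3: row 2 has {}; col 1 has {2,4}; box has {1,2} → only 3 remains.
B2 = 4: row 2 has {3}; col 2 has {1,2,3}; box has {1,2,3} → only 4 remains.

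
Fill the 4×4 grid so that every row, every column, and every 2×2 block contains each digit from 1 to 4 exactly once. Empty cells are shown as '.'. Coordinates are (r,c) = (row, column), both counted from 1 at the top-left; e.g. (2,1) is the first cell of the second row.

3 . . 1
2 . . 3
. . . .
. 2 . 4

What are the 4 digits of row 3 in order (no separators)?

(1,2) = 4: row 1 has {1,3}; col 2 has {2}; box has {2,3} → only 4 remains.
(1,3) = 2: row 1 has {1,3,4}; col 3 has {}; box has {1,3} → only 2 remains.
(2,2) = 1: row 2 has {2,3}; col 2 has {2,4}; box has {2,3,4} → only 1 remains.
(2,3) = 4: row 2 has {1,2,3}; col 3 has {2}; box has {1,2,3} → only 4 remains.
(3,2) = 3: row 3 has {}; col 2 has {1,2,4}; box has {2} → only 3 remains.
(3,3) = 1: row 3 has {3}; col 3 has {2,4}; box has {4} → only 1 remains.
(3,4) = 2: row 3 has {1,3}; col 4 has {1,3,4}; box has {1,4} → only 2 remains.
(4,1) = 1: row 4 has {2,4}; col 1 has {2,3}; box has {2,3} → only 1 remains.
(4,3) = 3: row 4 has {1,2,4}; col 3 has {1,2,4}; box has {1,2,4} → only 3 remains.
(3,1) = 4: row 3 has {1,2,3}; col 1 has {1,2,3}; box has {1,2,3} → only 4 remains.

4312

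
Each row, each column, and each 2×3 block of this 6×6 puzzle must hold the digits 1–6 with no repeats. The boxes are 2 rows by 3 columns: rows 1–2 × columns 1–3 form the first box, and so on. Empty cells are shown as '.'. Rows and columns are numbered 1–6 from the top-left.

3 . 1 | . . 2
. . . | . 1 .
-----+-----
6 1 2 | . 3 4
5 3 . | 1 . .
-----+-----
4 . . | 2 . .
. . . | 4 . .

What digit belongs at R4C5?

2

R2C1 = 2 (sole candidate).
R3C4 = 5 (sole candidate).
R4C3 = 4 (sole candidate).
R4C6 = 6 (sole candidate).
R6C1 = 1 (sole candidate).
R1C4 = 6 (sole candidate).
R2C4 = 3 (sole candidate).
R2C6 = 5 (sole candidate).
R4C5 = 2: row 4 has {1,3,4,5,6}; col 5 has {1,3}; box has {1,3,4,5,6} → only 2 remains.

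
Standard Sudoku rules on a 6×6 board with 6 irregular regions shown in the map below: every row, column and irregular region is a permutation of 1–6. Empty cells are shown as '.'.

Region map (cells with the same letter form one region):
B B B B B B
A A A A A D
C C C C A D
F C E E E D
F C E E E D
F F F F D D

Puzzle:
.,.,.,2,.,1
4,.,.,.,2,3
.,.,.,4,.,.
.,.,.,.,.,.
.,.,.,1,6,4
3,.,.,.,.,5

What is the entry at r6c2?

2

r6c4 = 6: row 6 has {3,5}; col 4 has {1,2,4}; region has {3} → only 6 remains.
r6c5 = 1: row 6 has {3,5,6}; col 5 has {2,6}; region has {3,4,5} → only 1 remains.
r2c4 = 5: row 2 has {2,3,4}; col 4 has {1,2,4,6}; region has {2,4} → only 5 remains.
r3c5 = 3: row 3 has {4}; col 5 has {1,2,6}; region has {2,4,5} → only 3 remains.
r4c4 = 3: row 4 has {}; col 4 has {1,2,4,5,6}; region has {1,6} → only 3 remains.
r5c2 = 3: in row 5, 3 can only go here (every other open cell in that row sees a 3).
r1c3 = 3: in row 1, 3 can only go here (every other open cell in that row sees a 3).
r4c1 = 1: in region F, 1 can only go here (every other open cell in that region sees a 1).
r5c1 = 5: in region F, 5 can only go here (every other open cell in that region sees a 5).
r1c1 = 6: row 1 has {1,2,3}; col 1 has {1,3,4,5}; region has {1,2,3} → only 6 remains.
r3c1 = 2: row 3 has {3,4}; col 1 has {1,3,4,5,6}; region has {3,4} → only 2 remains.
r3c6 = 6: row 3 has {2,3,4}; col 6 has {1,3,4,5}; region has {1,3,4,5} → only 6 remains.
r4c6 = 2: row 4 has {1,3}; col 6 has {1,3,4,5,6}; region has {1,3,4,5,6} → only 2 remains.
r5c3 = 2: row 5 has {1,3,4,5,6}; col 3 has {3}; region has {1,3,6} → only 2 remains.
r6c3 = 4: row 6 has {1,3,5,6}; col 3 has {2,3}; region has {1,3,5,6} → only 4 remains.
r4c3 = 5: row 4 has {1,2,3}; col 3 has {2,3,4}; region has {1,2,3,6} → only 5 remains.
r4c5 = 4: row 4 has {1,2,3,5}; col 5 has {1,2,3,6}; region has {1,2,3,5,6} → only 4 remains.
r6c2 = 2: row 6 has {1,3,4,5,6}; col 2 has {3}; region has {1,3,4,5,6} → only 2 remains.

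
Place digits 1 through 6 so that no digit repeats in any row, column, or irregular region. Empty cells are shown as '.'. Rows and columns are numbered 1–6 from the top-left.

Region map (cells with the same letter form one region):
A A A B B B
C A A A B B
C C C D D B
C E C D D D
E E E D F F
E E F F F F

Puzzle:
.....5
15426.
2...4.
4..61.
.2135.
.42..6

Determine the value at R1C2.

1

R2C6 = 3: row 2 has {1,2,4,5,6}; col 6 has {5,6}; region has {5,6} → only 3 remains.
R3C4 = 5: row 3 has {2,4}; col 4 has {2,3,6}; region has {1,3,4,6} → only 5 remains.
R3C6 = 1: row 3 has {2,4,5}; col 6 has {3,5,6}; region has {3,5,6} → only 1 remains.
R4C2 = 3: row 4 has {1,4,6}; col 2 has {2,4,5}; region has {1,2,4} → only 3 remains.
R4C3 = 5: row 4 has {1,3,4,6}; col 3 has {1,2,4}; region has {1,2,4} → only 5 remains.
R4C6 = 2: row 4 has {1,3,4,5,6}; col 6 has {1,3,5,6}; region has {1,3,4,5,6} → only 2 remains.
R5C1 = 6: row 5 has {1,2,3,5}; col 1 has {1,2,4}; region has {1,2,3,4} → only 6 remains.
R5C6 = 4: row 5 has {1,2,3,5,6}; col 6 has {1,2,3,5,6}; region has {2,5,6} → only 4 remains.
R6C1 = 5: row 6 has {2,4,6}; col 1 has {1,2,4,6}; region has {1,2,3,4,6} → only 5 remains.
R6C4 = 1: row 6 has {2,4,5,6}; col 4 has {2,3,5,6}; region has {2,4,5,6} → only 1 remains.
R6C5 = 3: row 6 has {1,2,4,5,6}; col 5 has {1,4,5,6}; region has {1,2,4,5,6} → only 3 remains.
R1C1 = 3: row 1 has {5}; col 1 has {1,2,4,5,6}; region has {2,4,5} → only 3 remains.
R1C3 = 6: row 1 has {3,5}; col 3 has {1,2,4,5}; region has {2,3,4,5} → only 6 remains.
R1C4 = 4: row 1 has {3,5,6}; col 4 has {1,2,3,5,6}; region has {1,3,5,6} → only 4 remains.
R1C5 = 2: row 1 has {3,4,5,6}; col 5 has {1,3,4,5,6}; region has {1,3,4,5,6} → only 2 remains.
R3C2 = 6: row 3 has {1,2,4,5}; col 2 has {2,3,4,5}; region has {1,2,4,5} → only 6 remains.
R3C3 = 3: row 3 has {1,2,4,5,6}; col 3 has {1,2,4,5,6}; region has {1,2,4,5,6} → only 3 remains.
R1C2 = 1: row 1 has {2,3,4,5,6}; col 2 has {2,3,4,5,6}; region has {2,3,4,5,6} → only 1 remains.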